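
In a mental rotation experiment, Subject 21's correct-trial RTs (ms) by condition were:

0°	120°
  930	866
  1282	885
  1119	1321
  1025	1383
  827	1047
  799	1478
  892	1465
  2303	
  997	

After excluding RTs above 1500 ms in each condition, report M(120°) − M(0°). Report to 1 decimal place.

222.6 ms

0°: exclude 2303
M(0°) = 7871/8 = 983.875
M(120°) = 8445/7 = 1206.429
Difference = 1206.429 − 983.875 = 222.554 ms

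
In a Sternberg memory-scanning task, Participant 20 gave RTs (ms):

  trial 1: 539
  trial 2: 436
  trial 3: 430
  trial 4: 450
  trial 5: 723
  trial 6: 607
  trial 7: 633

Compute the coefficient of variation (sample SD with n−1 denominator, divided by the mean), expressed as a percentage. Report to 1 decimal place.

n = 7, Σ = 3818, M = 545.4286
Σ(x−M)² = 77437.714; s = √(77437.714/6) = 113.6058
CV = 113.6058 / 545.4286 = 0.20829 = 20.829%

20.8%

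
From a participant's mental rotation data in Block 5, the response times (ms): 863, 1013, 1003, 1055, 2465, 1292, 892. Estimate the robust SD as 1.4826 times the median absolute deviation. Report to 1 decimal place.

179.4 ms

Sorted: 863, 892, 1003, 1013, 1055, 1292, 2465 → median = 1013
|x − 1013| sorted: 0, 10, 42, 121, 150, 279, 1452 → MAD = 121
Robust SD ≈ 1.4826 × 121 = 179.395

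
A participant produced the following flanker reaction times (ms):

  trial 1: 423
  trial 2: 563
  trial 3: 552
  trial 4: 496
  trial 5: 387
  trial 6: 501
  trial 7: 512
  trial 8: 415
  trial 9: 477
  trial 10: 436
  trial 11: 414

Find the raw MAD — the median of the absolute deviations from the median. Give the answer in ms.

Sorted: 387, 414, 415, 423, 436, 477, 496, 501, 512, 552, 563 → median = 477
|x − 477|: 54, 86, 75, 19, 90, 24, 35, 62, 0, 41, 63
Sorted deviations: 0, 19, 24, 35, 41, 54, 62, 63, 75, 86, 90 → MAD = 54

54 ms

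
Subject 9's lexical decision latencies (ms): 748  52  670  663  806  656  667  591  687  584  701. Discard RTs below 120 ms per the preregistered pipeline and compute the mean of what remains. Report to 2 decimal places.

Excluded: 52
Retained (n=10): Σ = 6773
Mean = 6773/10 = 677.3000

677.30 ms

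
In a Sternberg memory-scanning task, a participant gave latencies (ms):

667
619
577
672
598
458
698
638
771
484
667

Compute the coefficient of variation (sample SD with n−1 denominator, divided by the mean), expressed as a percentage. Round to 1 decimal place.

14.7%

n = 11, Σ = 6849, M = 622.6364
Σ(x−M)² = 83328.545; s = √(83328.545/10) = 91.2845
CV = 91.2845 / 622.6364 = 0.14661 = 14.661%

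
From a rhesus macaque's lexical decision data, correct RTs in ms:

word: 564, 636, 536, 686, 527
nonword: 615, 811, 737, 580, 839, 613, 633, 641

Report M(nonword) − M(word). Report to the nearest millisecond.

M(word) = 2949/5 = 589.800
M(nonword) = 5469/8 = 683.625
Difference = 683.625 − 589.800 = 93.825 ms

94 ms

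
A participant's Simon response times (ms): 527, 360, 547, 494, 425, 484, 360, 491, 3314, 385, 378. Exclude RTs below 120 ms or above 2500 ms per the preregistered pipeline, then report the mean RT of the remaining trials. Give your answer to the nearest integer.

Excluded: 3314
Retained (n=10): Σ = 4451
Mean = 4451/10 = 445.1000

445 ms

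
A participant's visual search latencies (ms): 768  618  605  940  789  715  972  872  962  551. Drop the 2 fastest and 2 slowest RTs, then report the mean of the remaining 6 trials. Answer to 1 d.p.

783.7 ms

Sorted: 551, 605, 618, 715, 768, 789, 872, 940, 962, 972
Drop lowest 2 (551, 605) and highest 2 (962, 972)
Remaining (n=6): Σ = 4702, mean = 4702/6 = 783.667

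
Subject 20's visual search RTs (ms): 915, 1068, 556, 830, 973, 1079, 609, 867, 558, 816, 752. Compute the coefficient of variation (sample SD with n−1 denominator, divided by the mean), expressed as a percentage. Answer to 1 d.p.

22.8%

n = 11, Σ = 9023, M = 820.2727
Σ(x−M)² = 350828.182; s = √(350828.182/10) = 187.3041
CV = 187.3041 / 820.2727 = 0.22834 = 22.834%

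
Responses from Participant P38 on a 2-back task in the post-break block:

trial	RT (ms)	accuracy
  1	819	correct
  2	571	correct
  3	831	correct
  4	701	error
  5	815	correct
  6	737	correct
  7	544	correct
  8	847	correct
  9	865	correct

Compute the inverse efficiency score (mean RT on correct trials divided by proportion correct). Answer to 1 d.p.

847.8 ms

Correct trials (n=8): 819, 571, 831, 815, 737, 544, 847, 865
Mean correct RT = 6029/8 = 753.6250 ms
Proportion correct = 8/9
IES = 753.6250 / (8/9) = 847.828 ms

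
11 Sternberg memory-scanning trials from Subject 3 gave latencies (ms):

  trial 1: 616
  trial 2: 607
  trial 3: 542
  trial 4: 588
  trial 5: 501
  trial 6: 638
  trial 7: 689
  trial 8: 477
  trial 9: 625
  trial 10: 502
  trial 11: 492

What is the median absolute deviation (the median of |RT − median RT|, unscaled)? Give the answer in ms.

Sorted: 477, 492, 501, 502, 542, 588, 607, 616, 625, 638, 689 → median = 588
|x − 588|: 28, 19, 46, 0, 87, 50, 101, 111, 37, 86, 96
Sorted deviations: 0, 19, 28, 37, 46, 50, 86, 87, 96, 101, 111 → MAD = 50

50 ms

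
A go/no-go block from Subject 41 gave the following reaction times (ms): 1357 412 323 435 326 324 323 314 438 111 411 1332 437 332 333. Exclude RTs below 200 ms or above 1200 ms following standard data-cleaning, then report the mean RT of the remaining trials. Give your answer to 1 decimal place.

367.3 ms

Excluded: 111, 1332, 1357
Retained (n=12): Σ = 4408
Mean = 4408/12 = 367.3333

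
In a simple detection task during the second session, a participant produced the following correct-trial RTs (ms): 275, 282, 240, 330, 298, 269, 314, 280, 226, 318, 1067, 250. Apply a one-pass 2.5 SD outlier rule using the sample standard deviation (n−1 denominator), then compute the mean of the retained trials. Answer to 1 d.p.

280.2 ms

n = 12, ΣRT = 4149, M = 345.750
Σ(x−M)² = 578482.25; s = √(578482.25/11) = 229.324
Cutoffs: 345.750 ± 2.5·229.324 → [-227.6, 919.1]
Outside: 1067 → excluded.
Retained (n=11): Σ = 3082, mean = 3082/11 = 280.182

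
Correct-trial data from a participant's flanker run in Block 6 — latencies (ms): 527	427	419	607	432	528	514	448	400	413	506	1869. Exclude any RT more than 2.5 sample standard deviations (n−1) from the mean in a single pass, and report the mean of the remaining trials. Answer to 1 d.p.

n = 12, ΣRT = 7090, M = 590.833
Σ(x−M)² = 1825133.67; s = √(1825133.67/11) = 407.334
Cutoffs: 590.833 ± 2.5·407.334 → [-427.5, 1609.2]
Outside: 1869 → excluded.
Retained (n=11): Σ = 5221, mean = 5221/11 = 474.636

474.6 ms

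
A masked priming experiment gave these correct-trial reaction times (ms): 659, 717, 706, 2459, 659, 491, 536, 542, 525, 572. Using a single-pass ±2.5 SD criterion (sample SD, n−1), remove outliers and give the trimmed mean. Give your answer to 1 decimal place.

600.8 ms

n = 10, ΣRT = 7866, M = 786.600
Σ(x−M)² = 3165322.40; s = √(3165322.40/9) = 593.045
Cutoffs: 786.600 ± 2.5·593.045 → [-696.0, 2269.2]
Outside: 2459 → excluded.
Retained (n=9): Σ = 5407, mean = 5407/9 = 600.778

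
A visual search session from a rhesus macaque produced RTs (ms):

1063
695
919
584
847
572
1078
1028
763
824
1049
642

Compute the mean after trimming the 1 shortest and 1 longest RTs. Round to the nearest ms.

841 ms

Sorted: 572, 584, 642, 695, 763, 824, 847, 919, 1028, 1049, 1063, 1078
Drop lowest 1 (572) and highest 1 (1078)
Remaining (n=10): Σ = 8414, mean = 8414/10 = 841.400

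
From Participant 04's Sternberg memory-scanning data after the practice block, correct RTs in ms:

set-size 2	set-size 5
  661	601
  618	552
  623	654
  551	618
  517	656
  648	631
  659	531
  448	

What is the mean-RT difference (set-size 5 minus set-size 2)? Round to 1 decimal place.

15.5 ms

M(set-size 2) = 4725/8 = 590.625
M(set-size 5) = 4243/7 = 606.143
Difference = 606.143 − 590.625 = 15.518 ms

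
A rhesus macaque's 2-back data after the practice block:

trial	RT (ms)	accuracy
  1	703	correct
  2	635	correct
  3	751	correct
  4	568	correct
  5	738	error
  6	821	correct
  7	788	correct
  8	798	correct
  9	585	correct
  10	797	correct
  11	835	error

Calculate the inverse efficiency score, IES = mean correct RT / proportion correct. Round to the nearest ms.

875 ms

Correct trials (n=9): 703, 635, 751, 568, 821, 788, 798, 585, 797
Mean correct RT = 6446/9 = 716.2222 ms
Proportion correct = 9/11
IES = 716.2222 / (9/11) = 875.383 ms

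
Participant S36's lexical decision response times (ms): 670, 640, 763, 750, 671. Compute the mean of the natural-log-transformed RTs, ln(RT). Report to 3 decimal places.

6.547

ln(RT): 6.5073, 6.4615, 6.6373, 6.6201, 6.5088
Σ ln(RT) = 32.7348
Mean = 32.7348/5 = 6.54697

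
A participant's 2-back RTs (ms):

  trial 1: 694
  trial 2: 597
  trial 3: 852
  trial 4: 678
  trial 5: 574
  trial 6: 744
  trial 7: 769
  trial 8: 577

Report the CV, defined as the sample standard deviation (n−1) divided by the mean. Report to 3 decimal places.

n = 8, Σ = 5485, M = 685.6250
Σ(x−M)² = 70281.875; s = √(70281.875/7) = 100.2011
CV = 100.2011 / 685.6250 = 0.14615

0.146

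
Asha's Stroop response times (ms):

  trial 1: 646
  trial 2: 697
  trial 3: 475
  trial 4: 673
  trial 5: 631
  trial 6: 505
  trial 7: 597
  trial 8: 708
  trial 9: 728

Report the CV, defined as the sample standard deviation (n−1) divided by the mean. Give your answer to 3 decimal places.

n = 9, Σ = 5660, M = 628.8889
Σ(x−M)² = 63010.889; s = √(63010.889/8) = 88.7489
CV = 88.7489 / 628.8889 = 0.14112

0.141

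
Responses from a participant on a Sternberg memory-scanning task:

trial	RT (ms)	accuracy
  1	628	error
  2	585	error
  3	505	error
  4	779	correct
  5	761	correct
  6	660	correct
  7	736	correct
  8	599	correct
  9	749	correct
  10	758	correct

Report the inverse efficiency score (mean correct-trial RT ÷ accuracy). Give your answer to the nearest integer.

Correct trials (n=7): 779, 761, 660, 736, 599, 749, 758
Mean correct RT = 5042/7 = 720.2857 ms
Proportion correct = 7/10
IES = 720.2857 / (7/10) = 1028.980 ms

1029 ms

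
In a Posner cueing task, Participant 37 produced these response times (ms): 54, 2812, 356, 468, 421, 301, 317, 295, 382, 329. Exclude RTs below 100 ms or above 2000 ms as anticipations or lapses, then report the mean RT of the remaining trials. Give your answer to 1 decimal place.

Excluded: 54, 2812
Retained (n=8): Σ = 2869
Mean = 2869/8 = 358.6250

358.6 ms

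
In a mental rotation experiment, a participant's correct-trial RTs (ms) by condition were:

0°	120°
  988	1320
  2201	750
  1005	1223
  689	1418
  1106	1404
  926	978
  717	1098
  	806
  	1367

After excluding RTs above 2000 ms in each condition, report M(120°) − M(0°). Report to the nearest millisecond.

246 ms

0°: exclude 2201
M(0°) = 5431/6 = 905.167
M(120°) = 10364/9 = 1151.556
Difference = 1151.556 − 905.167 = 246.389 ms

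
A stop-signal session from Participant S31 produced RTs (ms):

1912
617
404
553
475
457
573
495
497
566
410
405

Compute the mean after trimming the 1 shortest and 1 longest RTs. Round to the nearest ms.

505 ms

Sorted: 404, 405, 410, 457, 475, 495, 497, 553, 566, 573, 617, 1912
Drop lowest 1 (404) and highest 1 (1912)
Remaining (n=10): Σ = 5048, mean = 5048/10 = 504.800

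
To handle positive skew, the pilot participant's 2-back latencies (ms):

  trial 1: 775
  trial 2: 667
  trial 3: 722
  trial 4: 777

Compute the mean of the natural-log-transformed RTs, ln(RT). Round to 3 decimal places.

ln(RT): 6.6529, 6.5028, 6.5820, 6.6554
Σ ln(RT) = 26.3931
Mean = 26.3931/4 = 6.59828

6.598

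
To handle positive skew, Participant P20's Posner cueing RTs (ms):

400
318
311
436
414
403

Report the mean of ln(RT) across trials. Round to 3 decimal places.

5.933

ln(RT): 5.9915, 5.7621, 5.7398, 6.0776, 6.0259, 5.9989
Σ ln(RT) = 35.5958
Mean = 35.5958/6 = 5.93263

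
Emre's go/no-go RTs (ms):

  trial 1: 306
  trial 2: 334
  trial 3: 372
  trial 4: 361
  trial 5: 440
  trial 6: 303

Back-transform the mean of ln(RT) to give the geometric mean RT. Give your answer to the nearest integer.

350 ms

ln(RT): 5.7236, 5.8111, 5.9189, 5.8889, 6.0868, 5.7137
Mean ln(RT) = 35.1430/6 = 5.85717
Geometric mean = exp(5.85717) = 349.73 ms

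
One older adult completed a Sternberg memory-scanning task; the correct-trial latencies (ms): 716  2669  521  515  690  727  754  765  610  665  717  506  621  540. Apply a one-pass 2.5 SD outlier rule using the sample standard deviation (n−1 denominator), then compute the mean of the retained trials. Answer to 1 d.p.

n = 14, ΣRT = 11016, M = 786.857
Σ(x−M)² = 3924925.71; s = √(3924925.71/13) = 549.470
Cutoffs: 786.857 ± 2.5·549.470 → [-586.8, 2160.5]
Outside: 2669 → excluded.
Retained (n=13): Σ = 8347, mean = 8347/13 = 642.077

642.1 ms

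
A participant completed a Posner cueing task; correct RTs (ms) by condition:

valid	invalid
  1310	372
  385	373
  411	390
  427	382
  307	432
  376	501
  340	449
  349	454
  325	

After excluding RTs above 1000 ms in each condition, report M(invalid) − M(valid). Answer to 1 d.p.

valid: exclude 1310
M(valid) = 2920/8 = 365.000
M(invalid) = 3353/8 = 419.125
Difference = 419.125 − 365.000 = 54.125 ms

54.1 ms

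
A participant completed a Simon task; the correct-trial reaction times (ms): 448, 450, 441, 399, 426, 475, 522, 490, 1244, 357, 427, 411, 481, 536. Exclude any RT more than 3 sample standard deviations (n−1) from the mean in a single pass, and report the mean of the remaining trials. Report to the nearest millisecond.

451 ms

n = 14, ΣRT = 7107, M = 507.643
Σ(x−M)² = 613645.21; s = √(613645.21/13) = 217.264
Cutoffs: 507.643 ± 3·217.264 → [-144.1, 1159.4]
Outside: 1244 → excluded.
Retained (n=13): Σ = 5863, mean = 5863/13 = 451.000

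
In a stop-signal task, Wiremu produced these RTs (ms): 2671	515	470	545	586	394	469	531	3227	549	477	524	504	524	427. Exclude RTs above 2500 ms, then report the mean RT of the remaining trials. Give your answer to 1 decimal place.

Excluded: 2671, 3227
Retained (n=13): Σ = 6515
Mean = 6515/13 = 501.1538

501.2 ms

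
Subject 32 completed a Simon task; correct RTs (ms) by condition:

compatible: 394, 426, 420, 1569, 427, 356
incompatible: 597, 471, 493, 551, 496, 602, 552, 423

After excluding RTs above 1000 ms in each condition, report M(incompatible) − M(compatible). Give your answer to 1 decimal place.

118.5 ms

compatible: exclude 1569
M(compatible) = 2023/5 = 404.600
M(incompatible) = 4185/8 = 523.125
Difference = 523.125 − 404.600 = 118.525 ms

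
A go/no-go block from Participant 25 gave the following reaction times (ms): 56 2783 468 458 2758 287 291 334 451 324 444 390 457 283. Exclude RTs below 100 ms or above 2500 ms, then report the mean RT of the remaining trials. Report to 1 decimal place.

Excluded: 56, 2758, 2783
Retained (n=11): Σ = 4187
Mean = 4187/11 = 380.6364

380.6 ms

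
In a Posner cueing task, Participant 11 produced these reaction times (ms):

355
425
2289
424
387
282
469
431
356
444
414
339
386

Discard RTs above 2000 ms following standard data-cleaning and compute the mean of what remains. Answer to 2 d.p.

392.67 ms

Excluded: 2289
Retained (n=12): Σ = 4712
Mean = 4712/12 = 392.6667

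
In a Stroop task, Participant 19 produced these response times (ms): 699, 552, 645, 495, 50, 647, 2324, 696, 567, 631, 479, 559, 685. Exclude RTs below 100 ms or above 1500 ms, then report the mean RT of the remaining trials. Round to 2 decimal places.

Excluded: 50, 2324
Retained (n=11): Σ = 6655
Mean = 6655/11 = 605.0000

605.00 ms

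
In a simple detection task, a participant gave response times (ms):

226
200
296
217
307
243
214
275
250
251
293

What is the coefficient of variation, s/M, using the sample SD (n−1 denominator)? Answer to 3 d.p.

0.145

n = 11, Σ = 2772, M = 252.0000
Σ(x−M)² = 13306.000; s = √(13306.000/10) = 36.4774
CV = 36.4774 / 252.0000 = 0.14475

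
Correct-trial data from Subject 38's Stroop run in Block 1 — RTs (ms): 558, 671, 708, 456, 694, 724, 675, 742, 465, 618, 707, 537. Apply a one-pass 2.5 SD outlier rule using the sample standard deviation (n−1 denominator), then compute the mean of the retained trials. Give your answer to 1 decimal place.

629.6 ms

n = 12, ΣRT = 7555, M = 629.583
Σ(x−M)² = 112670.92; s = √(112670.92/11) = 101.207
Cutoffs: 629.583 ± 2.5·101.207 → [376.6, 882.6]
No RTs fall outside the cutoffs; all 12 retained. Mean = 7555/12 = 629.583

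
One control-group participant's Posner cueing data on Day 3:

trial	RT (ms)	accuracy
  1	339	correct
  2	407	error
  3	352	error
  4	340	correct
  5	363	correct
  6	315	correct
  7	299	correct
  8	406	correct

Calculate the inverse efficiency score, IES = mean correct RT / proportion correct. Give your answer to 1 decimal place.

458.2 ms

Correct trials (n=6): 339, 340, 363, 315, 299, 406
Mean correct RT = 2062/6 = 343.6667 ms
Proportion correct = 6/8
IES = 343.6667 / (6/8) = 458.222 ms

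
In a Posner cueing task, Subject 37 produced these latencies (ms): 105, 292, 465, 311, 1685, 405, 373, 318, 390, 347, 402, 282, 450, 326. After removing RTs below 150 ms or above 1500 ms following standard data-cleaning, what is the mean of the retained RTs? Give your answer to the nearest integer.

363 ms

Excluded: 105, 1685
Retained (n=12): Σ = 4361
Mean = 4361/12 = 363.4167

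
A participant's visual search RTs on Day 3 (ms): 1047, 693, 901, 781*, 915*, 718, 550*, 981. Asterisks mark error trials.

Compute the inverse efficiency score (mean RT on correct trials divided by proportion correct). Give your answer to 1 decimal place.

1388.8 ms

Correct trials (n=5): 1047, 693, 901, 718, 981
Mean correct RT = 4340/5 = 868.0000 ms
Proportion correct = 5/8
IES = 868.0000 / (5/8) = 1388.800 ms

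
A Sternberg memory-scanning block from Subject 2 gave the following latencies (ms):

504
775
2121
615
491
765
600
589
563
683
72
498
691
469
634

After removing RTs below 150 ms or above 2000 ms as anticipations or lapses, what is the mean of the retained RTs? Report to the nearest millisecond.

Excluded: 72, 2121
Retained (n=13): Σ = 7877
Mean = 7877/13 = 605.9231

606 ms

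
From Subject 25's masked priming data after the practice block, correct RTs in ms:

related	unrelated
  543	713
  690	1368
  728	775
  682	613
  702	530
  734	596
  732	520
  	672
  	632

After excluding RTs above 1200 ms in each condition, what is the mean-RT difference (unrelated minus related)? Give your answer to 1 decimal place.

unrelated: exclude 1368
M(related) = 4811/7 = 687.286
M(unrelated) = 5051/8 = 631.375
Difference = 631.375 − 687.286 = -55.911 ms

-55.9 ms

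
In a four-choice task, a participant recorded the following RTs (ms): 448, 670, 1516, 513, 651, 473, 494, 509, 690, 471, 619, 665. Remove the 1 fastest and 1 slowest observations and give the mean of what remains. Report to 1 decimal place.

575.5 ms

Sorted: 448, 471, 473, 494, 509, 513, 619, 651, 665, 670, 690, 1516
Drop lowest 1 (448) and highest 1 (1516)
Remaining (n=10): Σ = 5755, mean = 5755/10 = 575.500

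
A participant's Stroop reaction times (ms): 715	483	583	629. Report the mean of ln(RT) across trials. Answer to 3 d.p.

ln(RT): 6.5723, 6.1800, 6.3682, 6.4441
Σ ln(RT) = 25.5646
Mean = 25.5646/4 = 6.39115

6.391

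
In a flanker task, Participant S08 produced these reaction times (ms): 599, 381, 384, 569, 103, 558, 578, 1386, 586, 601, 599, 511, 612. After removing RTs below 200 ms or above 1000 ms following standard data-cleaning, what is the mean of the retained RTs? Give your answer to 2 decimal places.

543.45 ms

Excluded: 103, 1386
Retained (n=11): Σ = 5978
Mean = 5978/11 = 543.4545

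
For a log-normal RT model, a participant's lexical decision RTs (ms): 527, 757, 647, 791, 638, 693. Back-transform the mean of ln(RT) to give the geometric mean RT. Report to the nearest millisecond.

ln(RT): 6.2672, 6.6294, 6.4723, 6.6733, 6.4583, 6.5410
Mean ln(RT) = 39.0416/6 = 6.50693
Geometric mean = exp(6.50693) = 669.77 ms

670 ms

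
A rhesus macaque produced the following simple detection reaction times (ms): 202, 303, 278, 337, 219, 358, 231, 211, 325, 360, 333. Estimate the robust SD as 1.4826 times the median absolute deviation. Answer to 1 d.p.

Sorted: 202, 211, 219, 231, 278, 303, 325, 333, 337, 358, 360 → median = 303
|x − 303| sorted: 0, 22, 25, 30, 34, 55, 57, 72, 84, 92, 101 → MAD = 55
Robust SD ≈ 1.4826 × 55 = 81.543

81.5 ms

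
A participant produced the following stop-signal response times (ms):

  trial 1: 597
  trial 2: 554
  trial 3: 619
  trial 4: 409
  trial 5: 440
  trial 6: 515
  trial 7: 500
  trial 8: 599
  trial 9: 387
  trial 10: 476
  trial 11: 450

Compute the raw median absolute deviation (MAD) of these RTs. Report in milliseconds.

Sorted: 387, 409, 440, 450, 476, 500, 515, 554, 597, 599, 619 → median = 500
|x − 500|: 97, 54, 119, 91, 60, 15, 0, 99, 113, 24, 50
Sorted deviations: 0, 15, 24, 50, 54, 60, 91, 97, 99, 113, 119 → MAD = 60

60 ms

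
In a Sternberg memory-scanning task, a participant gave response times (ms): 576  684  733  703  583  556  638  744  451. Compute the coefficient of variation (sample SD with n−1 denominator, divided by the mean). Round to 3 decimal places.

n = 9, Σ = 5668, M = 629.7778
Σ(x−M)² = 74555.556; s = √(74555.556/8) = 96.5373
CV = 96.5373 / 629.7778 = 0.15329

0.153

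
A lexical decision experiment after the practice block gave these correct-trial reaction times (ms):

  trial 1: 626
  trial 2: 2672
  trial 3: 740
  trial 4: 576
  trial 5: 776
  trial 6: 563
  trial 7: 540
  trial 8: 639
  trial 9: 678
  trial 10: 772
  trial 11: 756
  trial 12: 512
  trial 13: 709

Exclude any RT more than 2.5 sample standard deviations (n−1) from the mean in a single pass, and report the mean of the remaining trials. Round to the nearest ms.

657 ms

n = 13, ΣRT = 10559, M = 812.231
Σ(x−M)² = 3845586.31; s = √(3845586.31/12) = 566.097
Cutoffs: 812.231 ± 2.5·566.097 → [-603.0, 2227.5]
Outside: 2672 → excluded.
Retained (n=12): Σ = 7887, mean = 7887/12 = 657.250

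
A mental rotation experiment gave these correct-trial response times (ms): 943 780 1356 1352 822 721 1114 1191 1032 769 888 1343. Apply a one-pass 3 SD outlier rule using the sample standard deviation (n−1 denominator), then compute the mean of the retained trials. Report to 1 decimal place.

n = 12, ΣRT = 12311, M = 1025.917
Σ(x−M)² = 637808.92; s = √(637808.92/11) = 240.796
Cutoffs: 1025.917 ± 3·240.796 → [303.5, 1748.3]
No RTs fall outside the cutoffs; all 12 retained. Mean = 12311/12 = 1025.917

1025.9 ms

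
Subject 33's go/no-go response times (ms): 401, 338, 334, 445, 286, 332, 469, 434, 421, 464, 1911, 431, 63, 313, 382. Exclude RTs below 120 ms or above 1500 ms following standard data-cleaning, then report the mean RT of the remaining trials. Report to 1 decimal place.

Excluded: 63, 1911
Retained (n=13): Σ = 5050
Mean = 5050/13 = 388.4615

388.5 ms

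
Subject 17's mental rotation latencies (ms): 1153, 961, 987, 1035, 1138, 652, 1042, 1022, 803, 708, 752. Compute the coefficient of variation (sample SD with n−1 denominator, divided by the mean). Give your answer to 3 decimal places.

0.187

n = 11, Σ = 10253, M = 932.0909
Σ(x−M)² = 303568.909; s = √(303568.909/10) = 174.2323
CV = 174.2323 / 932.0909 = 0.18693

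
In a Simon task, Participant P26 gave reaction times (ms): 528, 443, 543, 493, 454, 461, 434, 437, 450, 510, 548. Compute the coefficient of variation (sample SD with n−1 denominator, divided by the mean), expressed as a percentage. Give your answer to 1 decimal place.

n = 11, Σ = 5301, M = 481.9091
Σ(x−M)² = 19196.909; s = √(19196.909/10) = 43.8143
CV = 43.8143 / 481.9091 = 0.09092 = 9.092%

9.1%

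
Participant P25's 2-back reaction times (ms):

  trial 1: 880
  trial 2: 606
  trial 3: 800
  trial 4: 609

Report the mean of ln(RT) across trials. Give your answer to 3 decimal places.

ln(RT): 6.7799, 6.4069, 6.6846, 6.4118
Σ ln(RT) = 26.2832
Mean = 26.2832/4 = 6.57081

6.571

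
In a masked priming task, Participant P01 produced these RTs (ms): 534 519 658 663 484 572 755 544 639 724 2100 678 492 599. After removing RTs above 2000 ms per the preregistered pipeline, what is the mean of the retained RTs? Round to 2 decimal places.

604.69 ms

Excluded: 2100
Retained (n=13): Σ = 7861
Mean = 7861/13 = 604.6923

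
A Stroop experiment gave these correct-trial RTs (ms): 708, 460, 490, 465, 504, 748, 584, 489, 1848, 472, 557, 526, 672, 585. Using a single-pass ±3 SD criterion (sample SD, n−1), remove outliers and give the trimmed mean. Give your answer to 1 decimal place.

558.5 ms

n = 14, ΣRT = 9108, M = 650.571
Σ(x−M)² = 1656103.43; s = √(1656103.43/13) = 356.921
Cutoffs: 650.571 ± 3·356.921 → [-420.2, 1721.3]
Outside: 1848 → excluded.
Retained (n=13): Σ = 7260, mean = 7260/13 = 558.462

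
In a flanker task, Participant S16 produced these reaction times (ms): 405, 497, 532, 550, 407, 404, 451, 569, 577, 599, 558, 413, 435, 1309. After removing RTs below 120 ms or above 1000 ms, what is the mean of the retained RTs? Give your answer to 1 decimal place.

492.1 ms

Excluded: 1309
Retained (n=13): Σ = 6397
Mean = 6397/13 = 492.0769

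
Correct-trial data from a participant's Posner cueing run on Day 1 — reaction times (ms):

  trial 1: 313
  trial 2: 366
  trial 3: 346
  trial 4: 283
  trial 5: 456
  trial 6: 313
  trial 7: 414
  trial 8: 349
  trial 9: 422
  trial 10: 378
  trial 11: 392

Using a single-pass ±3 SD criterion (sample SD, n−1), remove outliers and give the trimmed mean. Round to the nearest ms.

367 ms

n = 11, ΣRT = 4032, M = 366.545
Σ(x−M)² = 27552.73; s = √(27552.73/10) = 52.491
Cutoffs: 366.545 ± 3·52.491 → [209.1, 524.0]
No RTs fall outside the cutoffs; all 11 retained. Mean = 4032/11 = 366.545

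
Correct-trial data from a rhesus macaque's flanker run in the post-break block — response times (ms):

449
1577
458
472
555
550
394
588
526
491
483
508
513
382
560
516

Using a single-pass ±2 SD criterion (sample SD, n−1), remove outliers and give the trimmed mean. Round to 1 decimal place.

496.3 ms

n = 16, ΣRT = 9022, M = 563.875
Σ(x−M)² = 1143361.75; s = √(1143361.75/15) = 276.087
Cutoffs: 563.875 ± 2·276.087 → [11.7, 1116.0]
Outside: 1577 → excluded.
Retained (n=15): Σ = 7445, mean = 7445/15 = 496.333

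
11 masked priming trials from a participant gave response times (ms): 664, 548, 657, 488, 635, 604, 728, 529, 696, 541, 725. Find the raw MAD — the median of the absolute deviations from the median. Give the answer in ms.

87 ms

Sorted: 488, 529, 541, 548, 604, 635, 657, 664, 696, 725, 728 → median = 635
|x − 635|: 29, 87, 22, 147, 0, 31, 93, 106, 61, 94, 90
Sorted deviations: 0, 22, 29, 31, 61, 87, 90, 93, 94, 106, 147 → MAD = 87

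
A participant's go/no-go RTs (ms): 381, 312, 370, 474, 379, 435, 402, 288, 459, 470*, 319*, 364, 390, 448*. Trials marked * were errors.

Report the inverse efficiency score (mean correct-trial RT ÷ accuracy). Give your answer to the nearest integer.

492 ms

Correct trials (n=11): 381, 312, 370, 474, 379, 435, 402, 288, 459, 364, 390
Mean correct RT = 4254/11 = 386.7273 ms
Proportion correct = 11/14
IES = 386.7273 / (11/14) = 492.198 ms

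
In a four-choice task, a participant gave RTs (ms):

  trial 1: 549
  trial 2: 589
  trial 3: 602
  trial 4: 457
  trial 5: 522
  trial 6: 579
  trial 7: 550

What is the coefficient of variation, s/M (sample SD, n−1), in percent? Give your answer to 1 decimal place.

n = 7, Σ = 3848, M = 549.7143
Σ(x−M)² = 14499.429; s = √(14499.429/6) = 49.1586
CV = 49.1586 / 549.7143 = 0.08943 = 8.943%

8.9%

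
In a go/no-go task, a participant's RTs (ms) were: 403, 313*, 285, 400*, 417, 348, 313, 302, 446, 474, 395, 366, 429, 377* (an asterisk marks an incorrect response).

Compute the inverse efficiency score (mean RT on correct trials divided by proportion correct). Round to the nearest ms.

Correct trials (n=11): 403, 285, 417, 348, 313, 302, 446, 474, 395, 366, 429
Mean correct RT = 4178/11 = 379.8182 ms
Proportion correct = 11/14
IES = 379.8182 / (11/14) = 483.405 ms

483 ms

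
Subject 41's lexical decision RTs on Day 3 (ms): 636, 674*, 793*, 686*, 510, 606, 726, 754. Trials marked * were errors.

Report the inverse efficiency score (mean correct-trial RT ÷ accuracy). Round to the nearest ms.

Correct trials (n=5): 636, 510, 606, 726, 754
Mean correct RT = 3232/5 = 646.4000 ms
Proportion correct = 5/8
IES = 646.4000 / (5/8) = 1034.240 ms

1034 ms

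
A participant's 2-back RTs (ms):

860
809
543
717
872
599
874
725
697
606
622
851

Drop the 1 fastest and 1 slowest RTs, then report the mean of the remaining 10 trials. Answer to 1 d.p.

Sorted: 543, 599, 606, 622, 697, 717, 725, 809, 851, 860, 872, 874
Drop lowest 1 (543) and highest 1 (874)
Remaining (n=10): Σ = 7358, mean = 7358/10 = 735.800

735.8 ms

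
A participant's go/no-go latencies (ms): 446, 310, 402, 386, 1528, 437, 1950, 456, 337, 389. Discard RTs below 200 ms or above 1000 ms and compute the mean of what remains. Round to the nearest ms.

395 ms

Excluded: 1528, 1950
Retained (n=8): Σ = 3163
Mean = 3163/8 = 395.3750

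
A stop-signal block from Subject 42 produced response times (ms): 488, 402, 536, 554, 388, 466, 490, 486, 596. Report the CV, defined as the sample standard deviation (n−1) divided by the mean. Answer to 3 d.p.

n = 9, Σ = 4406, M = 489.5556
Σ(x−M)² = 36190.222; s = √(36190.222/8) = 67.2590
CV = 67.2590 / 489.5556 = 0.13739

0.137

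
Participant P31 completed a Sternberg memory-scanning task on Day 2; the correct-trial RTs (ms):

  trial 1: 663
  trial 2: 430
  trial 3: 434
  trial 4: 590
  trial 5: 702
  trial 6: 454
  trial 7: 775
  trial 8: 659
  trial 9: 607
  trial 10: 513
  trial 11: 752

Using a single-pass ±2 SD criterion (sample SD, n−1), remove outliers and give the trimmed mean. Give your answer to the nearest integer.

598 ms

n = 11, ΣRT = 6579, M = 598.091
Σ(x−M)² = 157032.91; s = √(157032.91/10) = 125.313
Cutoffs: 598.091 ± 2·125.313 → [347.5, 848.7]
No RTs fall outside the cutoffs; all 11 retained. Mean = 6579/11 = 598.091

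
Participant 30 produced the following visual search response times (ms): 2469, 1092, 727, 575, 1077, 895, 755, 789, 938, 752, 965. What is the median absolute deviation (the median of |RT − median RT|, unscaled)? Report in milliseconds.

143 ms

Sorted: 575, 727, 752, 755, 789, 895, 938, 965, 1077, 1092, 2469 → median = 895
|x − 895|: 1574, 197, 168, 320, 182, 0, 140, 106, 43, 143, 70
Sorted deviations: 0, 43, 70, 106, 140, 143, 168, 182, 197, 320, 1574 → MAD = 143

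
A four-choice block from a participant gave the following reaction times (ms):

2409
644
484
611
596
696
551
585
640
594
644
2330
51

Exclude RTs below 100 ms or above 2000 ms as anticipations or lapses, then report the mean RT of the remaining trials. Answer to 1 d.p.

604.5 ms

Excluded: 51, 2330, 2409
Retained (n=10): Σ = 6045
Mean = 6045/10 = 604.5000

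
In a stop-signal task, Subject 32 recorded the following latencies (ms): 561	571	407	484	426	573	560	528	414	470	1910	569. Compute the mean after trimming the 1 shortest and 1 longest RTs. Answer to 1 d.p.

515.6 ms

Sorted: 407, 414, 426, 470, 484, 528, 560, 561, 569, 571, 573, 1910
Drop lowest 1 (407) and highest 1 (1910)
Remaining (n=10): Σ = 5156, mean = 5156/10 = 515.600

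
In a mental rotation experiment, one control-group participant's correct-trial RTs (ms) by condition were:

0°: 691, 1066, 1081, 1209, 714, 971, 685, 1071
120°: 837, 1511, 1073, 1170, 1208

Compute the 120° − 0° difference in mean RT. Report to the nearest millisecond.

224 ms

M(0°) = 7488/8 = 936.000
M(120°) = 5799/5 = 1159.800
Difference = 1159.800 − 936.000 = 223.800 ms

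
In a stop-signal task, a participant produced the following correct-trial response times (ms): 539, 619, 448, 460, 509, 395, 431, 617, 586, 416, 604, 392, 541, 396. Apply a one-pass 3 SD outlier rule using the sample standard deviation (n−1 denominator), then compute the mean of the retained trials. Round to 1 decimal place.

496.6 ms

n = 14, ΣRT = 6953, M = 496.643
Σ(x−M)² = 98813.21; s = √(98813.21/13) = 87.184
Cutoffs: 496.643 ± 3·87.184 → [235.1, 758.2]
No RTs fall outside the cutoffs; all 14 retained. Mean = 6953/14 = 496.643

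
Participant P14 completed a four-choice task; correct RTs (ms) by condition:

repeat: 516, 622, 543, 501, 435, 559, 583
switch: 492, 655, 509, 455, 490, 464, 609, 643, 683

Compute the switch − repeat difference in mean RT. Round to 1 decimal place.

M(repeat) = 3759/7 = 537.000
M(switch) = 5000/9 = 555.556
Difference = 555.556 − 537.000 = 18.556 ms

18.6 ms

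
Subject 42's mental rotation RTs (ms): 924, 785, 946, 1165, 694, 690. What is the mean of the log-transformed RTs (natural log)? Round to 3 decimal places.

6.748

ln(RT): 6.8287, 6.6657, 6.8522, 7.0605, 6.5425, 6.5367
Σ ln(RT) = 40.4863
Mean = 40.4863/6 = 6.74771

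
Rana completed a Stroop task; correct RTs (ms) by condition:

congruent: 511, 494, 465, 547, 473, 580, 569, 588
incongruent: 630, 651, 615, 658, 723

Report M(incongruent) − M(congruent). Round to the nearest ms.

127 ms

M(congruent) = 4227/8 = 528.375
M(incongruent) = 3277/5 = 655.400
Difference = 655.400 − 528.375 = 127.025 ms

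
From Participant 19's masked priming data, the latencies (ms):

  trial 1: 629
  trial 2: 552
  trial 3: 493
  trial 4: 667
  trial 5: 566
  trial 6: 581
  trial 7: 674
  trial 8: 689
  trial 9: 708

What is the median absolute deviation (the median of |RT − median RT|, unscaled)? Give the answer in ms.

60 ms

Sorted: 493, 552, 566, 581, 629, 667, 674, 689, 708 → median = 629
|x − 629|: 0, 77, 136, 38, 63, 48, 45, 60, 79
Sorted deviations: 0, 38, 45, 48, 60, 63, 77, 79, 136 → MAD = 60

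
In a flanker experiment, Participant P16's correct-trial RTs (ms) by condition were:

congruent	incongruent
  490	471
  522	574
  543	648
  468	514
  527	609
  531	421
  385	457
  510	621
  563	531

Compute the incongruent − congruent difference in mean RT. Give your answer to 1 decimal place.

34.1 ms

M(congruent) = 4539/9 = 504.333
M(incongruent) = 4846/9 = 538.444
Difference = 538.444 − 504.333 = 34.111 ms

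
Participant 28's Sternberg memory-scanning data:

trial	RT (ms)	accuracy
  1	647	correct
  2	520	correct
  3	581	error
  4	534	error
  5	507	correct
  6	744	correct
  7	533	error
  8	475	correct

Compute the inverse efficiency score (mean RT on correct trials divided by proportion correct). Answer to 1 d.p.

925.8 ms

Correct trials (n=5): 647, 520, 507, 744, 475
Mean correct RT = 2893/5 = 578.6000 ms
Proportion correct = 5/8
IES = 578.6000 / (5/8) = 925.760 ms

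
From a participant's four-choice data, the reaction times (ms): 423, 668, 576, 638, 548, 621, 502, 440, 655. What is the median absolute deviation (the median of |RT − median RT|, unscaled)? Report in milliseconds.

74 ms

Sorted: 423, 440, 502, 548, 576, 621, 638, 655, 668 → median = 576
|x − 576|: 153, 92, 0, 62, 28, 45, 74, 136, 79
Sorted deviations: 0, 28, 45, 62, 74, 79, 92, 136, 153 → MAD = 74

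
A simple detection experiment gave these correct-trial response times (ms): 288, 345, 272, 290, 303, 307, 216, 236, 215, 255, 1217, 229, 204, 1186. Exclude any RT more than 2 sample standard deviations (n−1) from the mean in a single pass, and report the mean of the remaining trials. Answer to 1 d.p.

n = 14, ΣRT = 5563, M = 397.357
Σ(x−M)² = 1530957.21; s = √(1530957.21/13) = 343.170
Cutoffs: 397.357 ± 2·343.170 → [-289.0, 1083.7]
Outside: 1186, 1217 → excluded.
Retained (n=12): Σ = 3160, mean = 3160/12 = 263.333

263.3 ms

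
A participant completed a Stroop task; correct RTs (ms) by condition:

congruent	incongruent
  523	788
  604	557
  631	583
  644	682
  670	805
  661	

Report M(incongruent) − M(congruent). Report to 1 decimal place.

60.8 ms

M(congruent) = 3733/6 = 622.167
M(incongruent) = 3415/5 = 683.000
Difference = 683.000 − 622.167 = 60.833 ms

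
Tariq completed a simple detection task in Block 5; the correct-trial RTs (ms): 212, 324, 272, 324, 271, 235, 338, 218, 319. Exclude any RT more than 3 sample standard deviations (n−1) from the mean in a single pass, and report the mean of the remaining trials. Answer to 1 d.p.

279.2 ms

n = 9, ΣRT = 2513, M = 279.222
Σ(x−M)² = 19389.56; s = √(19389.56/8) = 49.231
Cutoffs: 279.222 ± 3·49.231 → [131.5, 426.9]
No RTs fall outside the cutoffs; all 9 retained. Mean = 2513/9 = 279.222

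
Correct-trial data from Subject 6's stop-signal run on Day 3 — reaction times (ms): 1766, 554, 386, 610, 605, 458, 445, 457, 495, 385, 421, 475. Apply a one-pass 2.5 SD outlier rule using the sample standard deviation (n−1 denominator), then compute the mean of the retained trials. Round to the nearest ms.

481 ms

n = 12, ΣRT = 7057, M = 588.083
Σ(x−M)² = 1575442.92; s = √(1575442.92/11) = 378.447
Cutoffs: 588.083 ± 2.5·378.447 → [-358.0, 1534.2]
Outside: 1766 → excluded.
Retained (n=11): Σ = 5291, mean = 5291/11 = 481.000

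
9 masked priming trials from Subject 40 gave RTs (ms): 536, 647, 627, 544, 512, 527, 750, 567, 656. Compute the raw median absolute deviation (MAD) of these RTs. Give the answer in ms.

55 ms

Sorted: 512, 527, 536, 544, 567, 627, 647, 656, 750 → median = 567
|x − 567|: 31, 80, 60, 23, 55, 40, 183, 0, 89
Sorted deviations: 0, 23, 31, 40, 55, 60, 80, 89, 183 → MAD = 55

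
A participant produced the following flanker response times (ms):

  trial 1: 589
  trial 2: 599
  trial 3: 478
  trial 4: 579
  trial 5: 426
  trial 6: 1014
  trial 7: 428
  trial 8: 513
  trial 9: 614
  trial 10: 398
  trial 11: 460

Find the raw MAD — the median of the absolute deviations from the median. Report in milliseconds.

Sorted: 398, 426, 428, 460, 478, 513, 579, 589, 599, 614, 1014 → median = 513
|x − 513|: 76, 86, 35, 66, 87, 501, 85, 0, 101, 115, 53
Sorted deviations: 0, 35, 53, 66, 76, 85, 86, 87, 101, 115, 501 → MAD = 85

85 ms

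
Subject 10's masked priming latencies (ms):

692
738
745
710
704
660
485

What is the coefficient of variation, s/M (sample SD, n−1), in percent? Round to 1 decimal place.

n = 7, Σ = 4734, M = 676.2857
Σ(x−M)² = 47537.429; s = √(47537.429/6) = 89.0107
CV = 89.0107 / 676.2857 = 0.13162 = 13.162%

13.2%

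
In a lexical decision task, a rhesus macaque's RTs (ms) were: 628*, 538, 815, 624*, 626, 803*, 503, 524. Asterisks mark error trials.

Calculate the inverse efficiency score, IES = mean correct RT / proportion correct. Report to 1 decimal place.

Correct trials (n=5): 538, 815, 626, 503, 524
Mean correct RT = 3006/5 = 601.2000 ms
Proportion correct = 5/8
IES = 601.2000 / (5/8) = 961.920 ms

961.9 ms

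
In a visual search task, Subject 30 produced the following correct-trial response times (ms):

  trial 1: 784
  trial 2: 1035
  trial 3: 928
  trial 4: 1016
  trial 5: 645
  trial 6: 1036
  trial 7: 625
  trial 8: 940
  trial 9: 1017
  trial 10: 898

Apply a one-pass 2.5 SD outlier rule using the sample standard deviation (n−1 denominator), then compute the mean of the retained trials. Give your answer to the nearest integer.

n = 10, ΣRT = 8924, M = 892.400
Σ(x−M)² = 219782.40; s = √(219782.40/9) = 156.270
Cutoffs: 892.400 ± 2.5·156.270 → [501.7, 1283.1]
No RTs fall outside the cutoffs; all 10 retained. Mean = 8924/10 = 892.400

892 ms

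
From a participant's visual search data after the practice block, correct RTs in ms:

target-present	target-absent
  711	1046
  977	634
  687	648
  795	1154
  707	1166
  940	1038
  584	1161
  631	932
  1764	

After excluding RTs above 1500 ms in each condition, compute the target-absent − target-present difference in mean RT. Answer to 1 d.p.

target-present: exclude 1764
M(target-present) = 6032/8 = 754.000
M(target-absent) = 7779/8 = 972.375
Difference = 972.375 − 754.000 = 218.375 ms

218.4 ms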